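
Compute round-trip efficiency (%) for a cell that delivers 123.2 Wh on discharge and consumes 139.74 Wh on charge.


Round-trip efficiency = 123.2/139.74 * 100% = 88.16%

88.16%


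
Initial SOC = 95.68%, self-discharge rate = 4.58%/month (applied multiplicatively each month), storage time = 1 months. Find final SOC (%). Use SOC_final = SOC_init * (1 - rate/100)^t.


Monthly retention factor = 1 - 4.58/100 = 0.9542
Over 1 months: factor^1 = 0.9542
SOC_final = 95.68 * 0.9542 = 91.30%

91.30%


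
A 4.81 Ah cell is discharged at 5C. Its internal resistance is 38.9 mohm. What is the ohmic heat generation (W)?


Convert: R = 38.9 mohm = 0.0389 ohm
Step 1: I = C_rate * capacity = 5 * 4.81 = 24.05 A
Step 2: Q = I^2 * R = 24.05^2 * 0.0389 = 578.4 * 0.0389 = 22.50 W

22.50 W


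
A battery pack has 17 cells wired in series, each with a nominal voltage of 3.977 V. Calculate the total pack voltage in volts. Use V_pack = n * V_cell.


V_pack = n * V_cell = 17 * 3.977 = 67.609 V

67.609 V


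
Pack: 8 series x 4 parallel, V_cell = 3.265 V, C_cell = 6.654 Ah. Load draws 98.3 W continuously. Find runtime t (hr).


Step 1: E_pack = Ns * V_cell * Np * C_cell = 8 * 3.265 * 4 * 6.654 = 695.21 Wh
Step 2: t = E_pack / P = 695.21 / 98.3 = 7.072 hr

7.072 hr


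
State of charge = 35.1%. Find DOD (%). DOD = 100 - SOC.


DOD = 100 - SOC = 100 - 35.1 = 64.9%

64.9%


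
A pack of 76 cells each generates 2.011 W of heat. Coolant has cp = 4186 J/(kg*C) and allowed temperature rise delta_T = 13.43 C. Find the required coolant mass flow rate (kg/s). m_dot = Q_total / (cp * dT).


Step 1: Total heat Q = 76 * 2.011 W = 152.84 W
Step 2: denom = cp * dT = 4186 * 13.43 = 56218
Step 3: m_dot = 152.84 / 56218 = 0.002719 kg/s

0.002719 kg/s


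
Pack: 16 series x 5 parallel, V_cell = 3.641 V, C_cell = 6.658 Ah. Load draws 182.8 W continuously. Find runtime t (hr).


Step 1: E_pack = Ns * V_cell * Np * C_cell = 16 * 3.641 * 5 * 6.658 = 1939.3 Wh
Step 2: t = E_pack / P = 1939.3 / 182.8 = 10.61 hr

10.61 hr


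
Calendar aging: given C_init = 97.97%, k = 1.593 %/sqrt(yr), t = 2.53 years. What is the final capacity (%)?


sqrt(t) = sqrt(2.53) = 1.5906
C_final = 97.97 - 1.593 * 1.5906 = 95.44%

95.44%


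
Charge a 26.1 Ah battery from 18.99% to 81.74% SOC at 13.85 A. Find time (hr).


delta_Ah = 26.1 * (81.74 - 18.99) / 100 = 16.378 Ah
t = delta_Ah / I = 16.378 / 13.85 = 1.183 hr

1.183 hr


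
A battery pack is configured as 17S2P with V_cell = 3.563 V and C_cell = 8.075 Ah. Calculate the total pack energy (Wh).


E = Ns * Vcell * Np * Ccell = 17 * 3.563 * 2 * 8.075 = 978.2 Wh

978.2 Wh


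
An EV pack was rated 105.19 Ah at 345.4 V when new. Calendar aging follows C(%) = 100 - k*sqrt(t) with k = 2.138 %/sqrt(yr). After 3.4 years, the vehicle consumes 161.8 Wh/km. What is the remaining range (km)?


Step 1: capacity retention = 100 - 2.138 * sqrt(3.4) = 100 - 2.138 * 1.8439 = 96.058%
Step 2: C_now = 105.19 * 96.058/100 = 101.04 Ah
Step 3: E_pack = V * C_now = 345.4 * 101.04 = 34899 Wh
Step 4: range = E_pack / consumption = 34899 / 161.8 = 215.7 km

215.7 km


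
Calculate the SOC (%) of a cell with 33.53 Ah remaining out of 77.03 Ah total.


SOC = (remaining / total) * 100 = (33.53 / 77.03) * 100 = 43.53%

43.53%


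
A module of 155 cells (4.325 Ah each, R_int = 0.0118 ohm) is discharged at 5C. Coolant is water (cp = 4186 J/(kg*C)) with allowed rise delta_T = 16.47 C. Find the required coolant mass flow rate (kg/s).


Step 1: I = 5 * 4.325 = 21.625 A
Step 2: Q_cell = I^2 * R = 21.625^2 * 0.0118 = 5.5182 W
Step 3: Q_total = 155 * 5.5182 = 855.32 W
Step 4: m_dot = Q_total / (cp * dT) = 855.32 / (4186 * 16.47) = 0.01241 kg/s

0.01241 kg/s


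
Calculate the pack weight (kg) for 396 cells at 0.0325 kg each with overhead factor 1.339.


Cell mass sum = 396 * 0.0325 = 12.87 kg
With overhead 1.339: m_pack = 12.87 * 1.339 = 17.23 kg

17.23 kg


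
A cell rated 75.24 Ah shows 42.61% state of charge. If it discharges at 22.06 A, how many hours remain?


Step 1: remaining = SOC/100 * C_total = 42.61/100 * 75.24 = 32.06 Ah
Step 2: t = remaining / I = 32.06 / 22.06 = 1.453 hr

1.453 hr


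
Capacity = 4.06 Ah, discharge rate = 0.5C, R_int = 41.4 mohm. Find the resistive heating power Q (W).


Convert: R = 41.4 mohm = 0.0414 ohm
Step 1: I = C_rate * capacity = 0.5 * 4.06 = 2.03 A
Step 2: Q = I^2 * R = 2.03^2 * 0.0414 = 4.1209 * 0.0414 = 0.1706 W

0.1706 W


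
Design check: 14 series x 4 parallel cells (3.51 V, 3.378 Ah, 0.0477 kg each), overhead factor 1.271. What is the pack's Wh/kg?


Step 1: V_pack = 14 * 3.51 = 49.14 V
Step 2: C_pack = 4 * 3.378 = 13.512 Ah
Step 3: E_pack = V_pack * C_pack = 49.14 * 13.512 = 663.98 Wh
Step 4: m_pack = 14 * 4 * 0.0477 * 1.271 = 3.3951 kg
Step 5: ED = E_pack / m_pack = 663.98 / 3.3951 = 195.6 Wh/kg

195.6 Wh/kg


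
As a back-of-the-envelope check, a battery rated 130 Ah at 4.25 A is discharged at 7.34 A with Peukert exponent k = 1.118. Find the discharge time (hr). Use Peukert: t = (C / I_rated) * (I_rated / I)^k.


Step 1: t_rated = C / I_rated = 130 / 4.25 = 30.588 hr
Step 2: ratio = 4.25 / 7.34 = 0.57902
Step 3: ratio^k = 0.57902^1.118 = 0.54286
Step 4: t = t_rated * ratio^k = 30.588 * 0.54286 = 16.61 hr

16.61 hr


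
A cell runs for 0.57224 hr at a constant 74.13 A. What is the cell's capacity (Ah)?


C = I * t = 74.13 * 0.57224 = 42.42 Ah

42.42 Ah


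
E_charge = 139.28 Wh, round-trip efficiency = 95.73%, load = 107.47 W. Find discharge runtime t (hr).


Step 1: E_discharge = eta/100 * E_charge = 95.73/100 * 139.28 = 133.33 Wh
Step 2: t = E_discharge / P = 133.33 / 107.47 = 1.241 hr

1.241 hr


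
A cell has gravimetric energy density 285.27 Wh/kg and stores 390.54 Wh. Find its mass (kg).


m = E / ED = 390.54 / 285.27 = 1.369 kg

1.369 kg


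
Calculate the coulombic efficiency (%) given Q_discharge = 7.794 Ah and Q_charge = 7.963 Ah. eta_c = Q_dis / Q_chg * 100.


eta_c = Q_dis / Q_chg * 100 = 7.794 / 7.963 * 100 = 97.88%

97.88%


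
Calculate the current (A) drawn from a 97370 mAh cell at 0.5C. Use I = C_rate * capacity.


Convert: capacity = 97370 mAh = 97.37 Ah
At 0.5C: I = 0.5 * 97.37 Ah = 48.685 A

48.685 A


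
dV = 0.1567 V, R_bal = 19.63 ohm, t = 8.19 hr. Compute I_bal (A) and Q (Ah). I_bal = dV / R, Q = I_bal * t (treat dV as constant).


First, Ohm's law: I_bal = 0.1567 V / 19.63 ohm = 0.0079827 A
Then Q = I * t = 0.0079827 A * 8.19 hr = 0.06538 Ah

I=0.0079827 A, Q=0.06538 Ah


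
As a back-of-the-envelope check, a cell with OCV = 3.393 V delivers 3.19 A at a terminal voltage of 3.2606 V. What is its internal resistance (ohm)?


R = (OCV - V) / I = (3.393 - 3.2606) / 3.19 = 0.04150 ohm

0.04150 ohm


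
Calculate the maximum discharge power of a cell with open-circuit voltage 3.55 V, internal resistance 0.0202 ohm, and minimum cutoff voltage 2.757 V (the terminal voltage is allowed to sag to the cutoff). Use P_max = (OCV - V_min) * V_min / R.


P_max = (OCV - V_min) * V_min / R = (3.55 - 2.757) * 2.757 / 0.0202 = 0.793 * 2.757 / 0.0202 = 108.2 W

108.2 W


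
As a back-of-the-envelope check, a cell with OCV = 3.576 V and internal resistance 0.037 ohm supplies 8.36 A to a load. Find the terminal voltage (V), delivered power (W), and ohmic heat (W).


Step 1: V_terminal = OCV - I*R = 3.576 - 8.36 * 0.037 = 3.2667 V
Step 2: P_out = V_terminal * I = 3.2667 * 8.36 = 27.31 W
Step 3: Q = I^2 * R = 8.36^2 * 0.037 = 2.586 W

V=3.2667 V, P=27.31 W, Q=2.586 W


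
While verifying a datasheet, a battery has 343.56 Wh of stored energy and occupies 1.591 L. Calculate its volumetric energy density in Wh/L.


ED = E / V = 343.56 / 1.591 = 215.9 Wh/L

215.9 Wh/L


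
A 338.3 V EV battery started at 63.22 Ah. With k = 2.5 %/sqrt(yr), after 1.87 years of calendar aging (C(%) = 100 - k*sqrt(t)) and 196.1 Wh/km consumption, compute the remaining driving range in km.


Step 1: capacity retention = 100 - 2.5 * sqrt(1.87) = 100 - 2.5 * 1.3675 = 96.581%
Step 2: C_now = 63.22 * 96.581/100 = 61.059 Ah
Step 3: E_pack = V * C_now = 338.3 * 61.059 = 20656 Wh
Step 4: range = E_pack / consumption = 20656 / 196.1 = 105.3 km

105.3 km


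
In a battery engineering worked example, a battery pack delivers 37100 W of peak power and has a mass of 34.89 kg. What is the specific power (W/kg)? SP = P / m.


Specific power = 37100 W / 34.89 kg = 1063 W/kg

1063 W/kg


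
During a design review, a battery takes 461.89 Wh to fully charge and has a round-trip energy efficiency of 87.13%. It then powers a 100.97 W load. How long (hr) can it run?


Step 1: E_discharge = eta/100 * E_charge = 87.13/100 * 461.89 = 402.44 Wh
Step 2: t = E_discharge / P = 402.44 / 100.97 = 3.986 hr

3.986 hr


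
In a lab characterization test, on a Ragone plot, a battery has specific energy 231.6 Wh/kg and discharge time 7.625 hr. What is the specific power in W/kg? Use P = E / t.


Specific power = 231.6 Wh/kg / 7.625 hr = 30.37 W/kg

30.37 W/kg


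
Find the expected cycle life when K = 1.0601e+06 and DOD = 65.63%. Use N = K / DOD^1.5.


DOD^1.5 = 531.68
N = K / DOD^1.5 = 1.0601e+06 / 531.68 = 1994

1994 cycles


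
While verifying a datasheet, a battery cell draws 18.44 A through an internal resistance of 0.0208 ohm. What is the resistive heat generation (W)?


Q = I^2 * R = 18.44^2 * 0.0208 = 7.073 W

7.073 W


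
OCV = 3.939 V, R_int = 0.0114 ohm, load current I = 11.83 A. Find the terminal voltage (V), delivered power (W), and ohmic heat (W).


Step 1: V_terminal = OCV - I*R = 3.939 - 11.83 * 0.0114 = 3.8041 V
Step 2: P_out = V_terminal * I = 3.8041 * 11.83 = 45.00 W
Step 3: Q = I^2 * R = 11.83^2 * 0.0114 = 1.595 W

V=3.8041 V, P=45.00 W, Q=1.595 W


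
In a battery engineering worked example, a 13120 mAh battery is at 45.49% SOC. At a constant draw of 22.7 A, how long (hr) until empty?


Convert: C_total = 13120 mAh = 13.12 Ah
Step 1: remaining = SOC/100 * C_total = 45.49/100 * 13.12 = 5.9683 Ah
Step 2: t = remaining / I = 5.9683 / 22.7 = 0.2629 hr

0.2629 hr


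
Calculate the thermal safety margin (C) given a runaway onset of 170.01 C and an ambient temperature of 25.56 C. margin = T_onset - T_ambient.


Safety margin = 170.01 C - 25.56 C = 144.45 C

144.45 C


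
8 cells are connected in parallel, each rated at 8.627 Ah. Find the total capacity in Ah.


C_total = 8 * 8.627 = 69.016 Ah

69.016 Ah


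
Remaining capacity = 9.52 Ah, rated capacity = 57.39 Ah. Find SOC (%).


SOC = (remaining / total) * 100 = (9.52 / 57.39) * 100 = 16.59%

16.59%


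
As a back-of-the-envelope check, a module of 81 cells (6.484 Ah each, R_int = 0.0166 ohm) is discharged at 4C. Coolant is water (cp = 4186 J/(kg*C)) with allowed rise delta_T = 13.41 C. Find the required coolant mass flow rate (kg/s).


Step 1: I = 4 * 6.484 = 25.936 A
Step 2: Q_cell = I^2 * R = 25.936^2 * 0.0166 = 11.166 W
Step 3: Q_total = 81 * 11.166 = 904.45 W
Step 4: m_dot = Q_total / (cp * dT) = 904.45 / (4186 * 13.41) = 0.01611 kg/s

0.01611 kg/s


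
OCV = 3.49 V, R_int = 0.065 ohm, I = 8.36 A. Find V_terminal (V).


V = OCV - I*R = 3.49 - 8.36 * 0.065 = 2.947 V

2.947 V


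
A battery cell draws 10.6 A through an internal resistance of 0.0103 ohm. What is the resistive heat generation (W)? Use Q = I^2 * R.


Q = I^2 * R = 10.6^2 * 0.0103 = 1.157 W

1.157 W


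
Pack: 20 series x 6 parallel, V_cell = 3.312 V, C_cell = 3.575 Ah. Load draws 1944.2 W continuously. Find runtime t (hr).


Step 1: E_pack = Ns * V_cell * Np * C_cell = 20 * 3.312 * 6 * 3.575 = 1420.8 Wh
Step 2: t = E_pack / P = 1420.8 / 1944.2 = 0.7308 hr

0.7308 hr


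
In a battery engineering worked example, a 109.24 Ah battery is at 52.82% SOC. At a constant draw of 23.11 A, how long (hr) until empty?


Step 1: remaining = SOC/100 * C_total = 52.82/100 * 109.24 = 57.701 Ah
Step 2: t = remaining / I = 57.701 / 23.11 = 2.497 hr

2.497 hr


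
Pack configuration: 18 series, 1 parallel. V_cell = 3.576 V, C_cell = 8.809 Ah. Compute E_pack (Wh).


V_pack = 18 * 3.576 = 64.368 V
C_pack = 1 * 8.809 = 8.809 Ah
E = V_pack * C_pack = 64.368 * 8.809 = 567.0 Wh

567.0 Wh


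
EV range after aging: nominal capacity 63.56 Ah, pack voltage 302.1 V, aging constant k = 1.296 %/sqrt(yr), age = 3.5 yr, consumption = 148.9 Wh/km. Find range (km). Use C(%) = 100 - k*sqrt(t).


Step 1: capacity retention = 100 - 1.296 * sqrt(3.5) = 100 - 1.296 * 1.8708 = 97.575%
Step 2: C_now = 63.56 * 97.575/100 = 62.019 Ah
Step 3: E_pack = V * C_now = 302.1 * 62.019 = 18736 Wh
Step 4: range = E_pack / consumption = 18736 / 148.9 = 125.8 km

125.8 km


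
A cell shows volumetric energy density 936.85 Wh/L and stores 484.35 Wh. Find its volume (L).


V = E / ED = 484.35 / 936.85 = 0.5170 L

0.5170 L


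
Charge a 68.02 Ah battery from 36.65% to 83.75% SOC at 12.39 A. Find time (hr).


delta_Ah = 68.02 * (83.75 - 36.65) / 100 = 32.037 Ah
t = delta_Ah / I = 32.037 / 12.39 = 2.586 hr

2.586 hr


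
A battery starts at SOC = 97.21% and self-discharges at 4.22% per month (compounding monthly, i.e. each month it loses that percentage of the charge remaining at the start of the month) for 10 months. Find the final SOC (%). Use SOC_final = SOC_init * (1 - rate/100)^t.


Monthly retention factor = 1 - 4.22/100 = 0.9578
Over 10 months: factor^10 = 0.64975
SOC_final = 97.21 * 0.64975 = 63.16%

63.16%


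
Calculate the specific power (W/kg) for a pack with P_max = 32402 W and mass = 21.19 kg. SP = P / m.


SP = P / m = 32402 / 21.19 = 1529 W/kg

1529 W/kg


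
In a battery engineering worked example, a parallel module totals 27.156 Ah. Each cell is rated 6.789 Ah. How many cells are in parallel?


n = C_total / C_cell = 27.156 / 6.789 = 4

4


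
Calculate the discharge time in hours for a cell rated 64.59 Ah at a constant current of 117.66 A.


Runtime = 64.59 Ah / 117.66 A = 0.5490 hr

0.5490 hr


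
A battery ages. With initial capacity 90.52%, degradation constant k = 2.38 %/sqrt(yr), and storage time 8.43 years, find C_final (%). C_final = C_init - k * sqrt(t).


Step 1: sqrt(8.43 yr) = 2.9034
Step 2: drop = 2.38 * 2.9034 = 6.9101
Step 3: C_final = 90.52 - 6.9101 = 83.61%

83.61%


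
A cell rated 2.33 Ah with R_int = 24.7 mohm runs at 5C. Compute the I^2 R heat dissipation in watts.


Convert: R = 24.7 mohm = 0.0247 ohm
Step 1: I = C_rate * capacity = 5 * 2.33 = 11.65 A
Step 2: Q = I^2 * R = 11.65^2 * 0.0247 = 135.72 * 0.0247 = 3.352 W

3.352 W


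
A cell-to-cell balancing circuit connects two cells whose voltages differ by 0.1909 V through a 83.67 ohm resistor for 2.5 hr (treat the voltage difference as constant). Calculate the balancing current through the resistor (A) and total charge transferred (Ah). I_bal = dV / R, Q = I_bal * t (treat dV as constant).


I_bal = dV / R = 0.1909 / 83.67 = 0.0022816 A
Q = I_bal * t = 0.0022816 * 2.5 = 0.005704 Ah

I=0.0022816 A, Q=0.005704 Ah


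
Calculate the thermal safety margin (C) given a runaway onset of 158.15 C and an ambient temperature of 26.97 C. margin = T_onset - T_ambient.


Safety margin = 158.15 C - 26.97 C = 131.18 C

131.18 C


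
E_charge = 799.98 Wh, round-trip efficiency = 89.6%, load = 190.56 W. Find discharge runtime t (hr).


Step 1: E_discharge = eta/100 * E_charge = 89.6/100 * 799.98 = 716.78 Wh
Step 2: t = E_discharge / P = 716.78 / 190.56 = 3.761 hr

3.761 hr


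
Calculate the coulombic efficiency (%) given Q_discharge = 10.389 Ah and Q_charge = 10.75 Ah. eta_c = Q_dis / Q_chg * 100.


Coulombic efficiency = 10.389/10.75 * 100% = 96.64%

96.64%


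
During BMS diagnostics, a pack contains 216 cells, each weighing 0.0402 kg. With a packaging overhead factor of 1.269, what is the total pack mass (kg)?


Cell mass sum = 216 * 0.0402 = 8.6832 kg
With overhead 1.269: m_pack = 8.6832 * 1.269 = 11.02 kg

11.02 kg


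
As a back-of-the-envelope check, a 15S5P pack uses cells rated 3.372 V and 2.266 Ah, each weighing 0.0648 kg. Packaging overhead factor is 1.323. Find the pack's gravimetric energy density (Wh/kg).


Step 1: V_pack = 15 * 3.372 = 50.58 V
Step 2: C_pack = 5 * 2.266 = 11.33 Ah
Step 3: E_pack = V_pack * C_pack = 50.58 * 11.33 = 573.07 Wh
Step 4: m_pack = 15 * 5 * 0.0648 * 1.323 = 6.4298 kg
Step 5: ED = E_pack / m_pack = 573.07 / 6.4298 = 89.13 Wh/kg

89.13 Wh/kg


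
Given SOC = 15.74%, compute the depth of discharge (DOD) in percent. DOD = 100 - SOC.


DOD = 100 - SOC = 100 - 15.74 = 84.26%

84.26%


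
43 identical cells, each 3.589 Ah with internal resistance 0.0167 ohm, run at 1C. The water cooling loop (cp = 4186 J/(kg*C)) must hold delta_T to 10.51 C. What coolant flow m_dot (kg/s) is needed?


Step 1: I = 1 * 3.589 = 3.589 A
Step 2: Q_cell = I^2 * R = 3.589^2 * 0.0167 = 0.21511 W
Step 3: Q_total = 43 * 0.21511 = 9.2497 W
Step 4: m_dot = Q_total / (cp * dT) = 9.2497 / (4186 * 10.51) = 2.102e-04 kg/s

2.102e-04 kg/s


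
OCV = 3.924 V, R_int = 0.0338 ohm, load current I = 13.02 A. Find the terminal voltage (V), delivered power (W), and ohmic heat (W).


Step 1: V_terminal = OCV - I*R = 3.924 - 13.02 * 0.0338 = 3.4839 V
Step 2: P_out = V_terminal * I = 3.4839 * 13.02 = 45.36 W
Step 3: Q = I^2 * R = 13.02^2 * 0.0338 = 5.730 W

V=3.4839 V, P=45.36 W, Q=5.730 W


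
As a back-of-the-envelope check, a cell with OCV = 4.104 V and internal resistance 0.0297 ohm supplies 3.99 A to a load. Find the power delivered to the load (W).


Step 1: V_terminal = OCV - I*R = 4.104 - 3.99 * 0.0297 = 3.9855 V
Step 2: P_out = V_terminal * I = 3.9855 * 3.99 = 15.90 W

15.90 W


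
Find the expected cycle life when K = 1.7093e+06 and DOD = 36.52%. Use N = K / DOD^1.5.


Step 1: DOD^1.5 = 36.52^1.5 = 220.7
Step 2: N = 1.7093e+06 / 220.7 = 7745 cycles

7745 cycles


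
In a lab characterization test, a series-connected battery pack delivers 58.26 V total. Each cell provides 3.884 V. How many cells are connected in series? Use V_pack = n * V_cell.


n = V_pack / V_cell = 58.26 / 3.884 = 15

15


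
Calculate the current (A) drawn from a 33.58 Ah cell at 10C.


At 10C: I = 10 * 33.58 Ah = 335.8 A

335.8 A


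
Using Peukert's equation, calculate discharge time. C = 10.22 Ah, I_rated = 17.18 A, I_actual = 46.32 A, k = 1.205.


t_rated = C / I_rated = 10.22 / 17.18 = 0.59488 hr
(I_rated/I)^k = (0.3709)^1.205 = 0.30266
t = t_rated * (I_rated/I)^k = 0.59488 * 0.30266 = 0.1800 hr

0.1800 hr


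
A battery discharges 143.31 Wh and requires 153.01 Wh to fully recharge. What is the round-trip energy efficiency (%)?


Round-trip efficiency = 143.31/153.01 * 100% = 93.66%

93.66%


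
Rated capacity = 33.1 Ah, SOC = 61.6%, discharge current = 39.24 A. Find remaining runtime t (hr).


Step 1: remaining = SOC/100 * C_total = 61.6/100 * 33.1 = 20.39 Ah
Step 2: t = remaining / I = 20.39 / 39.24 = 0.5196 hr

0.5196 hr


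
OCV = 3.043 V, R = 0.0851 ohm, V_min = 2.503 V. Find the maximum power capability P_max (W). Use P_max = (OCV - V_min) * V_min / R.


dV = OCV - V_min = 0.54 V (so I_max = dV / R)
P_max = dV * V_min / R = 0.54 * 2.503 / 0.0851 = 15.88 W

15.88 W


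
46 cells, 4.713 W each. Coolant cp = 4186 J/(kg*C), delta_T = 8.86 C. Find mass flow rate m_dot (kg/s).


Step 1: Total heat Q = 46 * 4.713 W = 216.8 W
Step 2: denom = cp * dT = 4186 * 8.86 = 37088
Step 3: m_dot = 216.8 / 37088 = 0.005846 kg/s

0.005846 kg/s


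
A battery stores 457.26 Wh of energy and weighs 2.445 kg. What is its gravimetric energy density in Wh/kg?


Specific energy = 457.26 Wh / 2.445 kg = 187.0 Wh/kg

187.0 Wh/kg


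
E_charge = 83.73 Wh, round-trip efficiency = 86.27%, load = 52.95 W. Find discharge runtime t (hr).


Step 1: E_discharge = eta/100 * E_charge = 86.27/100 * 83.73 = 72.234 Wh
Step 2: t = E_discharge / P = 72.234 / 52.95 = 1.364 hr

1.364 hr


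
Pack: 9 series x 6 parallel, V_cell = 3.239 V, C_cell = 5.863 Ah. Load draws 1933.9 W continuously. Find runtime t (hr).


Step 1: E_pack = Ns * V_cell * Np * C_cell = 9 * 3.239 * 6 * 5.863 = 1025.5 Wh
Step 2: t = E_pack / P = 1025.5 / 1933.9 = 0.5303 hr

0.5303 hr


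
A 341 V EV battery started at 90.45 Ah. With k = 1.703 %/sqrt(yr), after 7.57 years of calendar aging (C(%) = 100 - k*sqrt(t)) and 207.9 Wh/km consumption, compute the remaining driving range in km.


Step 1: capacity retention = 100 - 1.703 * sqrt(7.57) = 100 - 1.703 * 2.7514 = 95.314%
Step 2: C_now = 90.45 * 95.314/100 = 86.212 Ah
Step 3: E_pack = V * C_now = 341 * 86.212 = 29398 Wh
Step 4: range = E_pack / consumption = 29398 / 207.9 = 141.4 km

141.4 km


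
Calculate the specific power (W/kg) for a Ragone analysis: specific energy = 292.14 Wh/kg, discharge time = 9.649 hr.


Specific power = 292.14 Wh/kg / 9.649 hr = 30.28 W/kg

30.28 W/kg


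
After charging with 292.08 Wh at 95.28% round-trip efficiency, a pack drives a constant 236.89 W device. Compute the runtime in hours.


Step 1: E_discharge = eta/100 * E_charge = 95.28/100 * 292.08 = 278.29 Wh
Step 2: t = E_discharge / P = 278.29 / 236.89 = 1.175 hr

1.175 hr


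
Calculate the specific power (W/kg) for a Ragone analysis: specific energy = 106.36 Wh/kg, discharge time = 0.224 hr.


Specific power = 106.36 Wh/kg / 0.224 hr = 474.8 W/kg

474.8 W/kg


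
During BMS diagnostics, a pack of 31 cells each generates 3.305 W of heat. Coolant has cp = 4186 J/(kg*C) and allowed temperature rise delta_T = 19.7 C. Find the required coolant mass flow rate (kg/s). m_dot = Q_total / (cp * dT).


Q_total = 31 * 3.305 = 102.46 W
m_dot = Q_total / (cp * dT) = 102.46 / (4186 * 19.7) = 0.001242 kg/s

0.001242 kg/s


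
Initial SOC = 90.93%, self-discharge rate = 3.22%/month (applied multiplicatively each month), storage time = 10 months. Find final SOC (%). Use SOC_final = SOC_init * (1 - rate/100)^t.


decay = (1 - 3.22/100)^10 = 0.72087
SOC_final = 90.93 * 0.72087 = 65.55%

65.55%


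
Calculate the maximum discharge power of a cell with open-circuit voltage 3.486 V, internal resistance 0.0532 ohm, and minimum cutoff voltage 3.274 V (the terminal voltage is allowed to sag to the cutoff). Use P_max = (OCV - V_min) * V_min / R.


P_max = (OCV - V_min) * V_min / R = (3.486 - 3.274) * 3.274 / 0.0532 = 0.212 * 3.274 / 0.0532 = 13.05 W

13.05 W


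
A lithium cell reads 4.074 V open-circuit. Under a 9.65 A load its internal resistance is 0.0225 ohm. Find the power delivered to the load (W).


Step 1: V_terminal = OCV - I*R = 4.074 - 9.65 * 0.0225 = 3.8569 V
Step 2: P_out = V_terminal * I = 3.8569 * 9.65 = 37.22 W

37.22 W


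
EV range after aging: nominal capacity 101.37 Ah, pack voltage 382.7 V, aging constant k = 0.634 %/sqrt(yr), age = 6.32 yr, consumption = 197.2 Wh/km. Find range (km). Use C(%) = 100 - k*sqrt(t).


Step 1: capacity retention = 100 - 0.634 * sqrt(6.32) = 100 - 0.634 * 2.514 = 98.406%
Step 2: C_now = 101.37 * 98.406/100 = 99.754 Ah
Step 3: E_pack = V * C_now = 382.7 * 99.754 = 38176 Wh
Step 4: range = E_pack / consumption = 38176 / 197.2 = 193.6 km

193.6 km


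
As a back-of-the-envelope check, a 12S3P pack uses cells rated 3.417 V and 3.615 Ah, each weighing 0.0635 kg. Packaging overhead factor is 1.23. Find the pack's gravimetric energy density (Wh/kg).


Step 1: V_pack = 12 * 3.417 = 41.004 V
Step 2: C_pack = 3 * 3.615 = 10.845 Ah
Step 3: E_pack = V_pack * C_pack = 41.004 * 10.845 = 444.69 Wh
Step 4: m_pack = 12 * 3 * 0.0635 * 1.23 = 2.8118 kg
Step 5: ED = E_pack / m_pack = 444.69 / 2.8118 = 158.2 Wh/kg

158.2 Wh/kg


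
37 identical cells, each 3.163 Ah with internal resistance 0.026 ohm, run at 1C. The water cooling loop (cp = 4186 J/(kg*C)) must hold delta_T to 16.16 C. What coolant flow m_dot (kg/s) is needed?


Step 1: I = 1 * 3.163 = 3.163 A
Step 2: Q_cell = I^2 * R = 3.163^2 * 0.026 = 0.26012 W
Step 3: Q_total = 37 * 0.26012 = 9.6244 W
Step 4: m_dot = Q_total / (cp * dT) = 9.6244 / (4186 * 16.16) = 1.423e-04 kg/s

1.423e-04 kg/s


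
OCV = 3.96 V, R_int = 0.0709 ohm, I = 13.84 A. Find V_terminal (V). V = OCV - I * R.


IR drop = 13.84 * 0.0709 = 0.98126 V
V = 3.96 - 0.98126 = 2.979 V

2.979 V


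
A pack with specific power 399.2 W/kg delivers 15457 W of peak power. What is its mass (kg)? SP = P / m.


m = P / SP = 15457 / 399.2 = 38.72 kg

38.72 kg


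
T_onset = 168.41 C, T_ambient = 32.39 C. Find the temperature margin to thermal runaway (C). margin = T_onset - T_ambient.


margin = T_onset - T_ambient = 168.41 - 32.39 = 136.02 C

136.02 C


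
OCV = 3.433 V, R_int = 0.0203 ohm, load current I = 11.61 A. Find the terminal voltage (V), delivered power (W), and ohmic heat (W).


Step 1: V_terminal = OCV - I*R = 3.433 - 11.61 * 0.0203 = 3.1973 V
Step 2: P_out = V_terminal * I = 3.1973 * 11.61 = 37.12 W
Step 3: Q = I^2 * R = 11.61^2 * 0.0203 = 2.736 W

V=3.1973 V, P=37.12 W, Q=2.736 W


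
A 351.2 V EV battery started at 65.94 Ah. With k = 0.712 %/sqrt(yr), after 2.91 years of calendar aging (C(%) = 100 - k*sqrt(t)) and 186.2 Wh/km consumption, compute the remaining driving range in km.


Step 1: capacity retention = 100 - 0.712 * sqrt(2.91) = 100 - 0.712 * 1.7059 = 98.785%
Step 2: C_now = 65.94 * 98.785/100 = 65.139 Ah
Step 3: E_pack = V * C_now = 351.2 * 65.139 = 22877 Wh
Step 4: range = E_pack / consumption = 22877 / 186.2 = 122.9 km

122.9 km


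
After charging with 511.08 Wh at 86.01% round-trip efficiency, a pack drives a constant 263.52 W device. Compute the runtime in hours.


Step 1: E_discharge = eta/100 * E_charge = 86.01/100 * 511.08 = 439.58 Wh
Step 2: t = E_discharge / P = 439.58 / 263.52 = 1.668 hr

1.668 hr


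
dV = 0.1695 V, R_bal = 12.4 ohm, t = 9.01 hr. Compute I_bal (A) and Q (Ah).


I_bal = dV / R = 0.1695 / 12.4 = 0.013669 A
Q = I_bal * t = 0.013669 * 9.01 = 0.1232 Ah

I=0.013669 A, Q=0.1232 Ah


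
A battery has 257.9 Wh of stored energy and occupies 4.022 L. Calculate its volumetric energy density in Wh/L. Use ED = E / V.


ED = E / V = 257.9 / 4.022 = 64.12 Wh/L

64.12 Wh/L


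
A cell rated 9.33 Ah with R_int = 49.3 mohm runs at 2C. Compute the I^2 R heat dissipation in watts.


Convert: R = 49.3 mohm = 0.0493 ohm
Step 1: I = C_rate * capacity = 2 * 9.33 = 18.66 A
Step 2: Q = I^2 * R = 18.66^2 * 0.0493 = 348.2 * 0.0493 = 17.17 W

17.17 W


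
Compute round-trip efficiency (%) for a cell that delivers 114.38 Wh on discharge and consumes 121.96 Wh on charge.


Round-trip efficiency = 114.38/121.96 * 100% = 93.78%

93.78%


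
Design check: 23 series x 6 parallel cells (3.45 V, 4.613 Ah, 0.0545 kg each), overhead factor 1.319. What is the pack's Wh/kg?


Step 1: V_pack = 23 * 3.45 = 79.35 V
Step 2: C_pack = 6 * 4.613 = 27.678 Ah
Step 3: E_pack = V_pack * C_pack = 79.35 * 27.678 = 2196.2 Wh
Step 4: m_pack = 23 * 6 * 0.0545 * 1.319 = 9.9202 kg
Step 5: ED = E_pack / m_pack = 2196.2 / 9.9202 = 221.4 Wh/kg

221.4 Wh/kg


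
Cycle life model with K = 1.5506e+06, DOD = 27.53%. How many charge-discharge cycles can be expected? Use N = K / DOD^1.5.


DOD^1.5 = 144.45
N = K / DOD^1.5 = 1.5506e+06 / 144.45 = 10730

10730 cycles


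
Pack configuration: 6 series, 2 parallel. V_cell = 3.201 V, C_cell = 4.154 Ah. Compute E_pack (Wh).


E = Ns * Vcell * Np * Ccell = 6 * 3.201 * 2 * 4.154 = 159.6 Wh

159.6 Wh


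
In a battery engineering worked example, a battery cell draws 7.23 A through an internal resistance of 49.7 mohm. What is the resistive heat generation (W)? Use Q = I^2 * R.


Convert: R = 49.7 mohm = 0.0497 ohm
Q = I^2 * R = 7.23^2 * 0.0497 = 2.598 W

2.598 W


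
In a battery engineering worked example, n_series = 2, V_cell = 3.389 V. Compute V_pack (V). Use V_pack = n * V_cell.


V_pack = n * V_cell = 2 * 3.389 = 6.778 V

6.778 V


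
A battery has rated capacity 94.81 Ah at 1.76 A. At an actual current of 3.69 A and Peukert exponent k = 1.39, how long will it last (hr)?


Step 1: t_rated = C / I_rated = 94.81 / 1.76 = 53.869 hr
Step 2: ratio = 1.76 / 3.69 = 0.47696
Step 3: ratio^k = 0.47696^1.39 = 0.35735
Step 4: t = t_rated * ratio^k = 53.869 * 0.35735 = 19.25 hr

19.25 hr


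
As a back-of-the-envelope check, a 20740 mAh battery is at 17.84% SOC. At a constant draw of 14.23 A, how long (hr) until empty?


Convert: C_total = 20740 mAh = 20.74 Ah
Step 1: remaining = SOC/100 * C_total = 17.84/100 * 20.74 = 3.7 Ah
Step 2: t = remaining / I = 3.7 / 14.23 = 0.2600 hr

0.2600 hr


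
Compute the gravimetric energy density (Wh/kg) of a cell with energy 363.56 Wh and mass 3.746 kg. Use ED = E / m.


Specific energy = 363.56 Wh / 3.746 kg = 97.05 Wh/kg

97.05 Wh/kg


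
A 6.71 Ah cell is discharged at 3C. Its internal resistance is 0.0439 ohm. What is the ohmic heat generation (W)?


Step 1: I = C_rate * capacity = 3 * 6.71 = 20.13 A
Step 2: Q = I^2 * R = 20.13^2 * 0.0439 = 405.22 * 0.0439 = 17.79 W

17.79 W


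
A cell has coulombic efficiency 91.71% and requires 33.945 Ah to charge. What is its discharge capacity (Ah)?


Q_dis = eta/100 * Q_chg = 91.71/100 * 33.945 = 31.13 Ah

31.13 Ah


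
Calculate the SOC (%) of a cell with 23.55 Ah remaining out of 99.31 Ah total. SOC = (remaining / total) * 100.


SOC% = 23.55 / 99.31 * 100 = 23.71%

23.71%


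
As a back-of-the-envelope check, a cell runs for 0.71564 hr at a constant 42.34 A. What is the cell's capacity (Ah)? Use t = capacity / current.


C = I * t = 42.34 * 0.71564 = 30.30 Ah

30.30 Ah


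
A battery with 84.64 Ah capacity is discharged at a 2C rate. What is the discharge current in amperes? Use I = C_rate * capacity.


At 2C: I = 2 * 84.64 Ah = 169.28 A

169.28 A


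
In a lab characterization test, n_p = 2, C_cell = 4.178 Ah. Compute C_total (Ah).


Parallel capacities add: 2 * 4.178 Ah = 8.356 Ah

8.356 Ah


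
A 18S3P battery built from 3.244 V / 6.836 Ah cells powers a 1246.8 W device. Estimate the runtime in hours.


Step 1: E_pack = Ns * V_cell * Np * C_cell = 18 * 3.244 * 3 * 6.836 = 1197.5 Wh
Step 2: t = E_pack / P = 1197.5 / 1246.8 = 0.9605 hr

0.9605 hr


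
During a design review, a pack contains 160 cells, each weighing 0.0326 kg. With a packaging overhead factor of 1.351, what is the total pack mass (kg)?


m_pack = n * m_cell * overhead = 160 * 0.0326 * 1.351 = 7.047 kg

7.047 kg


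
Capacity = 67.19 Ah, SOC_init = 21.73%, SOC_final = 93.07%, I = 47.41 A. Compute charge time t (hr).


Step 1: dSOC = 93.07% - 21.73% = 71.34%
Step 2: delta_Ah = 67.19 * 71.34 / 100 = 47.933 Ah
Step 3: t = 47.933 / 47.41 = 1.011 hr

1.011 hr


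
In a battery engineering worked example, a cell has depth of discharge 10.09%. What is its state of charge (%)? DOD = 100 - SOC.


SOC = 100 - DOD = 100 - 10.09 = 89.91%

89.91%


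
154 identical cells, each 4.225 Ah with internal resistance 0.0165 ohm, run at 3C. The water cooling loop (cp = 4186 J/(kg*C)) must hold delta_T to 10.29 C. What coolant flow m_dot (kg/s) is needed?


Step 1: I = 3 * 4.225 = 12.675 A
Step 2: Q_cell = I^2 * R = 12.675^2 * 0.0165 = 2.6508 W
Step 3: Q_total = 154 * 2.6508 = 408.22 W
Step 4: m_dot = Q_total / (cp * dT) = 408.22 / (4186 * 10.29) = 0.009477 kg/s

0.009477 kg/s


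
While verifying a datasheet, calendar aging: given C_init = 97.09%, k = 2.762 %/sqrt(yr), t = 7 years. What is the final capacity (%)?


sqrt(t) = sqrt(7) = 2.6458
C_final = 97.09 - 2.762 * 2.6458 = 89.78%

89.78%


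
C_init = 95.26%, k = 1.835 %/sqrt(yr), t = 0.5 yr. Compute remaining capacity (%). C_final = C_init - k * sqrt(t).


sqrt(t) = sqrt(0.5) = 0.70711
C_final = 95.26 - 1.835 * 0.70711 = 93.96%

93.96%


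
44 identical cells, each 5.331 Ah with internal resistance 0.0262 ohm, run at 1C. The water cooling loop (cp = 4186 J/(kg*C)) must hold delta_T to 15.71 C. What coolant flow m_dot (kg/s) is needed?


Step 1: I = 1 * 5.331 = 5.331 A
Step 2: Q_cell = I^2 * R = 5.331^2 * 0.0262 = 0.74459 W
Step 3: Q_total = 44 * 0.74459 = 32.762 W
Step 4: m_dot = Q_total / (cp * dT) = 32.762 / (4186 * 15.71) = 4.982e-04 kg/s

4.982e-04 kg/s


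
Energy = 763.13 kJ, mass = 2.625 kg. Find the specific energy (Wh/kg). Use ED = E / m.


Convert: E = 763.13 kJ = 211.98 Wh
ED = E / m = 211.98 / 2.625 = 80.75 Wh/kg

80.75 Wh/kg


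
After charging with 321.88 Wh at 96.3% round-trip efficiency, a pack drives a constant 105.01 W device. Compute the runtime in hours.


Step 1: E_discharge = eta/100 * E_charge = 96.3/100 * 321.88 = 309.97 Wh
Step 2: t = E_discharge / P = 309.97 / 105.01 = 2.952 hr

2.952 hr


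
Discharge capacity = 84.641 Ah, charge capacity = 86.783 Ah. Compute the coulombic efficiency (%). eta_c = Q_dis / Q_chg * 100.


eta_c = Q_dis / Q_chg * 100 = 84.641 / 86.783 * 100 = 97.53%

97.53%


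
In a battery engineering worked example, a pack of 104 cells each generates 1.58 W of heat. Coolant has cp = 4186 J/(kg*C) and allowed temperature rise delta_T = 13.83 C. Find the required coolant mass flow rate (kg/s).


Step 1: Total heat Q = 104 * 1.58 W = 164.32 W
Step 2: denom = cp * dT = 4186 * 13.83 = 57892
Step 3: m_dot = 164.32 / 57892 = 0.002838 kg/s

0.002838 kg/s


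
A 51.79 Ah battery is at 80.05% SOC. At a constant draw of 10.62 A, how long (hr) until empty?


Step 1: remaining = SOC/100 * C_total = 80.05/100 * 51.79 = 41.458 Ah
Step 2: t = remaining / I = 41.458 / 10.62 = 3.904 hr

3.904 hr


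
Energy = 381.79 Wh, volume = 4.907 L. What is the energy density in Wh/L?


Volumetric ED = 381.79 Wh / 4.907 L = 77.81 Wh/L

77.81 Wh/L


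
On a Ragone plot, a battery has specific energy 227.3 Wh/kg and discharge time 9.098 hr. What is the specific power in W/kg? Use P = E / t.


Specific power = 227.3 Wh/kg / 9.098 hr = 24.98 W/kg

24.98 W/kg


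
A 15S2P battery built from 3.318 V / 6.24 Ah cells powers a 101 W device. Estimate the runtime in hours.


Step 1: E_pack = Ns * V_cell * Np * C_cell = 15 * 3.318 * 2 * 6.24 = 621.13 Wh
Step 2: t = E_pack / P = 621.13 / 101 = 6.150 hr

6.150 hr


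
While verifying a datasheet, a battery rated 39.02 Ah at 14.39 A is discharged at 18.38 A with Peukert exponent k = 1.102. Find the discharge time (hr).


Step 1: t_rated = C / I_rated = 39.02 / 14.39 = 2.7116 hr
Step 2: ratio = 14.39 / 18.38 = 0.78292
Step 3: ratio^k = 0.78292^1.102 = 0.76362
Step 4: t = t_rated * ratio^k = 2.7116 * 0.76362 = 2.071 hr

2.071 hr


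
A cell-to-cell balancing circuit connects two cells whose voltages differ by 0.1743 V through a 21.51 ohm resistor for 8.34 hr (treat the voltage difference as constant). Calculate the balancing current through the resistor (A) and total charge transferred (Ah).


First, Ohm's law: I_bal = 0.1743 V / 21.51 ohm = 0.0081032 A
Then Q = I * t = 0.0081032 A * 8.34 hr = 0.06758 Ah

I=0.0081032 A, Q=0.06758 Ah


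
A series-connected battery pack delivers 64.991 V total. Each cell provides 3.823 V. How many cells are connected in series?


n = V_pack / V_cell = 64.991 / 3.823 = 17

17


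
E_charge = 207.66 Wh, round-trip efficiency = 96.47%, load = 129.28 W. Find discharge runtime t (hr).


Step 1: E_discharge = eta/100 * E_charge = 96.47/100 * 207.66 = 200.33 Wh
Step 2: t = E_discharge / P = 200.33 / 129.28 = 1.550 hr

1.550 hr


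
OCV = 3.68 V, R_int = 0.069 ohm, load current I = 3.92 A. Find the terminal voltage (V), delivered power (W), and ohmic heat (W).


Step 1: V_terminal = OCV - I*R = 3.68 - 3.92 * 0.069 = 3.4095 V
Step 2: P_out = V_terminal * I = 3.4095 * 3.92 = 13.37 W
Step 3: Q = I^2 * R = 3.92^2 * 0.069 = 1.060 W

V=3.4095 V, P=13.37 W, Q=1.060 W


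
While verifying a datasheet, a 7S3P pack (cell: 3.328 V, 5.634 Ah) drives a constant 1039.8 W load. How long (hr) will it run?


Step 1: E_pack = Ns * V_cell * Np * C_cell = 7 * 3.328 * 3 * 5.634 = 393.75 Wh
Step 2: t = E_pack / P = 393.75 / 1039.8 = 0.3787 hr

0.3787 hr


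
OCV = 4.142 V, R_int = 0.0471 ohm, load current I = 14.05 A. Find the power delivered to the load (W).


Step 1: V_terminal = OCV - I*R = 4.142 - 14.05 * 0.0471 = 3.4802 V
Step 2: P_out = V_terminal * I = 3.4802 * 14.05 = 48.90 W

48.90 W


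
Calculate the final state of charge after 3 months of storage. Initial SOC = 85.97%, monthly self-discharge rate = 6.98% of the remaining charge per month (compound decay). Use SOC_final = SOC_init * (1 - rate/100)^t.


Monthly retention factor = 1 - 6.98/100 = 0.9302
Over 3 months: factor^3 = 0.80488
SOC_final = 85.97 * 0.80488 = 69.20%

69.20%


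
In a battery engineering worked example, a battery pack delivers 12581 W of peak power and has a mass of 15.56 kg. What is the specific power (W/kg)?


Specific power = 12581 W / 15.56 kg = 808.5 W/kg

808.5 W/kg


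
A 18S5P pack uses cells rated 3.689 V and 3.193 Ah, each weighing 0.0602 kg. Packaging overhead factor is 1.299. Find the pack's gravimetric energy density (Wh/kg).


Step 1: V_pack = 18 * 3.689 = 66.402 V
Step 2: C_pack = 5 * 3.193 = 15.965 Ah
Step 3: E_pack = V_pack * C_pack = 66.402 * 15.965 = 1060.1 Wh
Step 4: m_pack = 18 * 5 * 0.0602 * 1.299 = 7.038 kg
Step 5: ED = E_pack / m_pack = 1060.1 / 7.038 = 150.6 Wh/kg

150.6 Wh/kg


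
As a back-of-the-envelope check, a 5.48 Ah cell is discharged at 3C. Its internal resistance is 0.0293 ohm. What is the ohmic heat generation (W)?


Step 1: I = C_rate * capacity = 3 * 5.48 = 16.44 A
Step 2: Q = I^2 * R = 16.44^2 * 0.0293 = 270.27 * 0.0293 = 7.919 W

7.919 W


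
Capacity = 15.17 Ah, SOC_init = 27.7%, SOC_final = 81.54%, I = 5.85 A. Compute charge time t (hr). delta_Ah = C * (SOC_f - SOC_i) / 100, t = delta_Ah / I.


delta_Ah = 15.17 * (81.54 - 27.7) / 100 = 8.1675 Ah
t = delta_Ah / I = 8.1675 / 5.85 = 1.396 hr

1.396 hr


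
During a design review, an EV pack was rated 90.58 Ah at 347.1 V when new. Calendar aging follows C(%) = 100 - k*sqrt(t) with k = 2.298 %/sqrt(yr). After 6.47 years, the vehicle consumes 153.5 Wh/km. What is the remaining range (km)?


Step 1: capacity retention = 100 - 2.298 * sqrt(6.47) = 100 - 2.298 * 2.5436 = 94.155%
Step 2: C_now = 90.58 * 94.155/100 = 85.286 Ah
Step 3: E_pack = V * C_now = 347.1 * 85.286 = 29603 Wh
Step 4: range = E_pack / consumption = 29603 / 153.5 = 192.9 km

192.9 km


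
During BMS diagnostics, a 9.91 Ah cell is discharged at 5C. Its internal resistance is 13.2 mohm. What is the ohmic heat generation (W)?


Convert: R = 13.2 mohm = 0.0132 ohm
Step 1: I = C_rate * capacity = 5 * 9.91 = 49.55 A
Step 2: Q = I^2 * R = 49.55^2 * 0.0132 = 2455.2 * 0.0132 = 32.41 W

32.41 W


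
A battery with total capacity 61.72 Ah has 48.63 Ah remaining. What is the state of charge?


SOC = (remaining / total) * 100 = (48.63 / 61.72) * 100 = 78.79%

78.79%


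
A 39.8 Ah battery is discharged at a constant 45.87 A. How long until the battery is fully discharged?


Runtime = 39.8 Ah / 45.87 A = 0.8677 hr

0.8677 hr


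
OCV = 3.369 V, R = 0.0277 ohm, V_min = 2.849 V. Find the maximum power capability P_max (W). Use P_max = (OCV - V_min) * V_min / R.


P_max = (OCV - V_min) * V_min / R = (3.369 - 2.849) * 2.849 / 0.0277 = 0.52 * 2.849 / 0.0277 = 53.48 W

53.48 W


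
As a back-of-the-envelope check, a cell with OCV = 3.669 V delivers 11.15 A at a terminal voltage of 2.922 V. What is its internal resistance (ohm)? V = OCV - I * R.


R = (OCV - V) / I = (3.669 - 2.922) / 11.15 = 0.06700 ohm

0.06700 ohm


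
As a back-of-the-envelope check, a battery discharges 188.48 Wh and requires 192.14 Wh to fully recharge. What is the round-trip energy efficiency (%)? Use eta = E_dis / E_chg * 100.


Round-trip efficiency = 188.48/192.14 * 100% = 98.10%

98.10%


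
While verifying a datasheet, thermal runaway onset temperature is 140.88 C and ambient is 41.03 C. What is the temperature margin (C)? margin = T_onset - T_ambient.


Safety margin = 140.88 C - 41.03 C = 99.85 C

99.85 C


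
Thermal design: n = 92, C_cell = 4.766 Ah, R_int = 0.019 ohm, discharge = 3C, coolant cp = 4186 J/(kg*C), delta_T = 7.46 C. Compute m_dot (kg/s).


Step 1: I = 3 * 4.766 = 14.298 A
Step 2: Q_cell = I^2 * R = 14.298^2 * 0.019 = 3.8842 W
Step 3: Q_total = 92 * 3.8842 = 357.35 W
Step 4: m_dot = Q_total / (cp * dT) = 357.35 / (4186 * 7.46) = 0.01144 kg/s

0.01144 kg/s
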